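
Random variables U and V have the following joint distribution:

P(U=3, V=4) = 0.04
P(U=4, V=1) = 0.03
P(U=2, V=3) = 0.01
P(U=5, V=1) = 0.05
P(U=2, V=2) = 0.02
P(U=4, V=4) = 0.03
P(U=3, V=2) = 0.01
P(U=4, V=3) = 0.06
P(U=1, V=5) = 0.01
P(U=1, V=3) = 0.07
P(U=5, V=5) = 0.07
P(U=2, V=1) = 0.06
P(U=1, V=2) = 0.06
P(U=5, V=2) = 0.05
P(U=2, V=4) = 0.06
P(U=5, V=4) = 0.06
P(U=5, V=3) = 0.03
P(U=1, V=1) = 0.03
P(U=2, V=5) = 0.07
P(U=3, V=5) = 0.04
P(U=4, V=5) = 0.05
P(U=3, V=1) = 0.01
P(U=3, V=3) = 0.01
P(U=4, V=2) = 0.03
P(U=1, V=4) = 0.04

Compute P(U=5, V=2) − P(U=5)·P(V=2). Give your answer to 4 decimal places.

P(U=5) = 0.05 + 0.05 + 0.03 + 0.06 + 0.07 = 0.26.
P(V=2) = 0.06 + 0.02 + 0.01 + 0.03 + 0.05 = 0.17.
P(U=5, V=2) − P(U=5)P(V=2) = 0.05 − 0.26×0.17 = 0.0058.

0.0058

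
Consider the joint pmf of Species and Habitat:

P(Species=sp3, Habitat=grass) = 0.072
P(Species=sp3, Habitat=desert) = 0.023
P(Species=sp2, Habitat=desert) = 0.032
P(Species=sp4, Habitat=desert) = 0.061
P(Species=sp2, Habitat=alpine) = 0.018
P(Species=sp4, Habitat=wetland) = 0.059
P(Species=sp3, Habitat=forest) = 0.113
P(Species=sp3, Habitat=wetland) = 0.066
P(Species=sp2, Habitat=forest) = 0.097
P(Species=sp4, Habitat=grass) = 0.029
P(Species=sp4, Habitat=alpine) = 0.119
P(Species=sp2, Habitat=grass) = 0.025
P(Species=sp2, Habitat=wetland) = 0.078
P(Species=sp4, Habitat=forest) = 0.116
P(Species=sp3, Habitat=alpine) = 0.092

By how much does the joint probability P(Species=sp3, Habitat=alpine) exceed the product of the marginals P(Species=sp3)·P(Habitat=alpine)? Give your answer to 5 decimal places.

0.00819

P(Species=sp3) = 0.113 + 0.072 + 0.066 + 0.023 + 0.092 = 0.366.
P(Habitat=alpine) = 0.018 + 0.092 + 0.119 = 0.229.
P(Species=sp3, Habitat=alpine) − P(Species=sp3)P(Habitat=alpine) = 0.092 − 0.366×0.229 = 0.00819.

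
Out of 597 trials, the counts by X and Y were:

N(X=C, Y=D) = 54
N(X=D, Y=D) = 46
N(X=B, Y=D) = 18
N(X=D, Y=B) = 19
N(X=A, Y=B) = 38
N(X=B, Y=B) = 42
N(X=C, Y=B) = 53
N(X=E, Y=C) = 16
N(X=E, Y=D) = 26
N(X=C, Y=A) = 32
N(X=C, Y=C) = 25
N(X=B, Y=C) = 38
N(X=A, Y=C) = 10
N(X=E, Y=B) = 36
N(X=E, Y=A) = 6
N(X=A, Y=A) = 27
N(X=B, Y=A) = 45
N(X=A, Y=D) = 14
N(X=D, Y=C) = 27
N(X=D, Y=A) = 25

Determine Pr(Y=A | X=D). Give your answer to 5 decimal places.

Total with X=D: 25 + 19 + 27 + 46 = 117.
P(Y=A | X=D) = 25/117 = 0.21368.

0.21368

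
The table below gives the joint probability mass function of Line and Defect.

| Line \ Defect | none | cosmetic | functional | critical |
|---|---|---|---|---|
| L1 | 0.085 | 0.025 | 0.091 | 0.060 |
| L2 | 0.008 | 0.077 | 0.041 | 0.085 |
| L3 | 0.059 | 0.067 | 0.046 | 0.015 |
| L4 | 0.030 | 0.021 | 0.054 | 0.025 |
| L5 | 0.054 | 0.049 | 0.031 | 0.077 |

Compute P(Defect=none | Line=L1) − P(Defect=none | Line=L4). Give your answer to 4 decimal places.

0.0949

P(Line=L1) = 0.085 + 0.025 + 0.091 + 0.060 = 0.261; P(Defect=none | Line=L1) = 0.085/0.261 = 0.32567.
P(Line=L4) = 0.030 + 0.021 + 0.054 + 0.025 = 0.130; P(Defect=none | Line=L4) = 0.030/0.130 = 0.23077.
Difference = 0.0949.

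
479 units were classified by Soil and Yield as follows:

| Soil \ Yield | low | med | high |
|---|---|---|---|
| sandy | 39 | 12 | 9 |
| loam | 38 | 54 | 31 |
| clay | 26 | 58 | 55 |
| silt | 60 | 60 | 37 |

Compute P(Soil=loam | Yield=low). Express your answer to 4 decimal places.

Total with Yield=low: 39 + 38 + 26 + 60 = 163.
P(Soil=loam | Yield=low) = 38/163 = 0.2331.

0.2331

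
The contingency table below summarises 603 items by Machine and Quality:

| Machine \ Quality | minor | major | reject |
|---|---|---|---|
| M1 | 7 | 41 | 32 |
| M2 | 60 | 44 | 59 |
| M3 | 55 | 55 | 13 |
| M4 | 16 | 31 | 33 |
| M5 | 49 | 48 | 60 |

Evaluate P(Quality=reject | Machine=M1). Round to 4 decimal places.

0.4000

Total with Machine=M1: 7 + 41 + 32 = 80.
P(Quality=reject | Machine=M1) = 32/80 = 0.4000.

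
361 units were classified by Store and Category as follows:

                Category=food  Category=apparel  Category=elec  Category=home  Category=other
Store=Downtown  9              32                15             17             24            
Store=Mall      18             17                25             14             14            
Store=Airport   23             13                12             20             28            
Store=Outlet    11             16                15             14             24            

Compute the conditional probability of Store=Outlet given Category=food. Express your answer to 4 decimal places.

Total with Category=food: 9 + 18 + 23 + 11 = 61.
P(Store=Outlet | Category=food) = 11/61 = 0.1803.

0.1803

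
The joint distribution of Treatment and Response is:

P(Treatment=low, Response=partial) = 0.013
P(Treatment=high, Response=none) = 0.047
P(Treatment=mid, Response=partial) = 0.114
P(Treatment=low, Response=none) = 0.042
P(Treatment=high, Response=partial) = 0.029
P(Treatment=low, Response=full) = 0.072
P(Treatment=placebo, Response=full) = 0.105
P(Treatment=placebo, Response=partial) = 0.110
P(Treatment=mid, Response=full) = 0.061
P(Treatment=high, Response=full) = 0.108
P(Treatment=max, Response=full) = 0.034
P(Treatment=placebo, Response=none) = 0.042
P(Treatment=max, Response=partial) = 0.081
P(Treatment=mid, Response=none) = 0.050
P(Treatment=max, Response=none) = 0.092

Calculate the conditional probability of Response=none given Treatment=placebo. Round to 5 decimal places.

0.16342

P(Treatment=placebo) = 0.042 + 0.110 + 0.105 = 0.257.
P(Response=none | Treatment=placebo) = 0.042/0.257 = 0.16342.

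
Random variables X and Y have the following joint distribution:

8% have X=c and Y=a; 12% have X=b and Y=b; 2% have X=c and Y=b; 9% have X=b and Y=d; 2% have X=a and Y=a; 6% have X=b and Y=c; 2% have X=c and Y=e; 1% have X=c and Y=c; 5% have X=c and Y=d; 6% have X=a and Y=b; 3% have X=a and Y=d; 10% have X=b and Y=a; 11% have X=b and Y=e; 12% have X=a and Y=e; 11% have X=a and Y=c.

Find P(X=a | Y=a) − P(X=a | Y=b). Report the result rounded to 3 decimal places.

-0.200

P(Y=a) = 0.02 + 0.10 + 0.08 = 0.20; P(X=a | Y=a) = 0.02/0.20 = 0.1000.
P(Y=b) = 0.06 + 0.12 + 0.02 = 0.20; P(X=a | Y=b) = 0.06/0.20 = 0.3000.
Difference = -0.200.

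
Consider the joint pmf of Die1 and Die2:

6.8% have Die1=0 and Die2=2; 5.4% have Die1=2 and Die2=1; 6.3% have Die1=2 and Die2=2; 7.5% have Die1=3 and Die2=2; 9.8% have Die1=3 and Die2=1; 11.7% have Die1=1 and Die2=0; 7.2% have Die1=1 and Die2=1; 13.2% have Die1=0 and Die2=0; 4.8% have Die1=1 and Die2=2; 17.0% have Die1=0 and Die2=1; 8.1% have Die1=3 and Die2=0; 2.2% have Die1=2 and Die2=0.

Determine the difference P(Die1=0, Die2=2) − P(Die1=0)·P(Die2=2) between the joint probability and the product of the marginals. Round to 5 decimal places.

P(Die1=0) = 0.132 + 0.170 + 0.068 = 0.370.
P(Die2=2) = 0.068 + 0.048 + 0.063 + 0.075 = 0.254.
P(Die1=0, Die2=2) − P(Die1=0)P(Die2=2) = 0.068 − 0.370×0.254 = -0.02598.

-0.02598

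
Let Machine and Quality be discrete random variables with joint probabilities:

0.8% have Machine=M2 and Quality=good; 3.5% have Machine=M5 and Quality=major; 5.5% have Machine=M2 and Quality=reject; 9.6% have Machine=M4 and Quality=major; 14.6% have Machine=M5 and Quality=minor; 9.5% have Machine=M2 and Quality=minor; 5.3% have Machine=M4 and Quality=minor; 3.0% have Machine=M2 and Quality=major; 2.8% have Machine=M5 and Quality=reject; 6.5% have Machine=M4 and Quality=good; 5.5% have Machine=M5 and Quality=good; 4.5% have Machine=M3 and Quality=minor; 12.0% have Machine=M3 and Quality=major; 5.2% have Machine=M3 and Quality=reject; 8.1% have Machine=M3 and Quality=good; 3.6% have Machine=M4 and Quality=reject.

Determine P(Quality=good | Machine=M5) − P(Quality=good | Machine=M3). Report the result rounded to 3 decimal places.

-0.063

P(Machine=M5) = 0.055 + 0.146 + 0.035 + 0.028 = 0.264; P(Quality=good | Machine=M5) = 0.055/0.264 = 0.2083.
P(Machine=M3) = 0.081 + 0.045 + 0.120 + 0.052 = 0.298; P(Quality=good | Machine=M3) = 0.081/0.298 = 0.2718.
Difference = -0.063.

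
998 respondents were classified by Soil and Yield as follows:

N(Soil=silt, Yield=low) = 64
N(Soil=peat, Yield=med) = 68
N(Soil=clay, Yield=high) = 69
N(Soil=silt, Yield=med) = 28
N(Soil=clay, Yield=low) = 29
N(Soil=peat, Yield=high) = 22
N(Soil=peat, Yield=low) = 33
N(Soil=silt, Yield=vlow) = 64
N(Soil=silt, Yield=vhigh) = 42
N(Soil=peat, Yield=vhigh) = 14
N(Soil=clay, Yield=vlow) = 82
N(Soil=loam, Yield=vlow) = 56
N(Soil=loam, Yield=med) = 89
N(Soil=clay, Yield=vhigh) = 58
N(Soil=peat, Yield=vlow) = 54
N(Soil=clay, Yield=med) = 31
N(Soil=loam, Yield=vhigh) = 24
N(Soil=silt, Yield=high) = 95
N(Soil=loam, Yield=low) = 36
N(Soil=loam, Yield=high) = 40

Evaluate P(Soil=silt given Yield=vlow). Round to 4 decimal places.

Total with Yield=vlow: 56 + 82 + 64 + 54 = 256.
P(Soil=silt | Yield=vlow) = 64/256 = 0.2500.

0.2500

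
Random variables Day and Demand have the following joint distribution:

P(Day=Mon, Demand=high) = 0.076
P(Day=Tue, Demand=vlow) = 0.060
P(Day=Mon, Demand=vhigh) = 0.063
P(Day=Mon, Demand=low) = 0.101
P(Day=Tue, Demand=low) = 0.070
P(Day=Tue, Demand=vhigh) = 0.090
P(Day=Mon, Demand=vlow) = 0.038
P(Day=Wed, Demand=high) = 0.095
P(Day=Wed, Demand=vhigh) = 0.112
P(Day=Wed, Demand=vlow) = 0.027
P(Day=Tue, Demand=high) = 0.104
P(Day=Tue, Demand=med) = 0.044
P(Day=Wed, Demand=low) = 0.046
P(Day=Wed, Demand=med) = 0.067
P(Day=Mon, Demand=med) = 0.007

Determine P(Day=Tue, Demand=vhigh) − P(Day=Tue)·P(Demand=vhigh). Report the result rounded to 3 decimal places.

P(Day=Tue) = 0.060 + 0.070 + 0.044 + 0.104 + 0.090 = 0.368.
P(Demand=vhigh) = 0.063 + 0.090 + 0.112 = 0.265.
P(Day=Tue, Demand=vhigh) − P(Day=Tue)P(Demand=vhigh) = 0.090 − 0.368×0.265 = -0.008.

-0.008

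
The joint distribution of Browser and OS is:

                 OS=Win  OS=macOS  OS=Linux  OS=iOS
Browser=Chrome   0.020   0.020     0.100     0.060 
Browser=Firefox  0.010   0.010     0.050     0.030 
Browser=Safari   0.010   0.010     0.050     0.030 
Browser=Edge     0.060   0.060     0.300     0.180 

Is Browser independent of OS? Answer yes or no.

Every cell satisfies P(Browser,OS) = P(Browser)·P(OS). For instance P(Browser=Safari) = 0.100, P(OS=macOS) = 0.100, and 0.100×0.100 = 0.010 matches the joint entry. So Browser and OS are independent.

yes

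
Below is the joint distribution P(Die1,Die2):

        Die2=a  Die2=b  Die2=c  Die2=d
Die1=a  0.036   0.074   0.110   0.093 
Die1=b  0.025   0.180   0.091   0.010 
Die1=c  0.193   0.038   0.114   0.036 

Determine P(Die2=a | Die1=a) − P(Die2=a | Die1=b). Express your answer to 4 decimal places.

0.0333

P(Die1=a) = 0.036 + 0.074 + 0.110 + 0.093 = 0.313; P(Die2=a | Die1=a) = 0.036/0.313 = 0.11502.
P(Die1=b) = 0.025 + 0.180 + 0.091 + 0.010 = 0.306; P(Die2=a | Die1=b) = 0.025/0.306 = 0.08170.
Difference = 0.0333.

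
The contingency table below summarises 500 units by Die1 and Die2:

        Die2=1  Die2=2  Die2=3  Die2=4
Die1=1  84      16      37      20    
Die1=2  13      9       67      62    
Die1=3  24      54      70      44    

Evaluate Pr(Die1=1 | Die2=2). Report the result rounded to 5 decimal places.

0.20253

Total with Die2=2: 16 + 9 + 54 = 79.
P(Die1=1 | Die2=2) = 16/79 = 0.20253.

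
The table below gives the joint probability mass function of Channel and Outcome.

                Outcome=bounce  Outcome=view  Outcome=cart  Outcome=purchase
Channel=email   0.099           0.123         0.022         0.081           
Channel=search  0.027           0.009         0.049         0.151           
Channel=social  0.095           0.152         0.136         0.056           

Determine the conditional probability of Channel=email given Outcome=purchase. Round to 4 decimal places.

P(Outcome=purchase) = 0.081 + 0.151 + 0.056 = 0.288.
P(Channel=email | Outcome=purchase) = 0.081/0.288 = 0.2813.

0.2813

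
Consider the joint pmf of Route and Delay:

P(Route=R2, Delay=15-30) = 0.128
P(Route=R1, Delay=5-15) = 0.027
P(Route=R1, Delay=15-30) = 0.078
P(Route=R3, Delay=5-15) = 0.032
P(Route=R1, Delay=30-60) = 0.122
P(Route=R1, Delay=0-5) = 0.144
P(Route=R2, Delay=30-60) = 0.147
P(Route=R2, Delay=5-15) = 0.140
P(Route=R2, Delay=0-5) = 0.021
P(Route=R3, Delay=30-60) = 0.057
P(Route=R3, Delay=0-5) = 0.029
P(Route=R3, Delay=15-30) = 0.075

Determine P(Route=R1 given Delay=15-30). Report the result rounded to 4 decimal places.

0.2776

P(Delay=15-30) = 0.078 + 0.128 + 0.075 = 0.281.
P(Route=R1 | Delay=15-30) = 0.078/0.281 = 0.2776.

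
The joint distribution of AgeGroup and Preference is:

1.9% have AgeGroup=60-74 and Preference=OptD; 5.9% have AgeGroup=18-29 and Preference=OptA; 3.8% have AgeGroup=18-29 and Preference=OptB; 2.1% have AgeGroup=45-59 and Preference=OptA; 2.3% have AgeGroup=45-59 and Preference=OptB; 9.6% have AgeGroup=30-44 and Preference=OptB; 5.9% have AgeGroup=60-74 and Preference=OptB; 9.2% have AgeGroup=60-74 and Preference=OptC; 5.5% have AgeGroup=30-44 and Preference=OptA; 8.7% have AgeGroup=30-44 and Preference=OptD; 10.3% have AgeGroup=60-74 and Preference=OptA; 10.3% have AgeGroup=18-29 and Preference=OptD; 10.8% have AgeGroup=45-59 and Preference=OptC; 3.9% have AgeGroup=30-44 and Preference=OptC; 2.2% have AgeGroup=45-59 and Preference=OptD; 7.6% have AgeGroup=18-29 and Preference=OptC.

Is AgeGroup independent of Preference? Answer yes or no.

no

P(AgeGroup=45-59) = 0.174 and P(Preference=OptC) = 0.315, so their product is 0.05481, but P(AgeGroup=45-59, Preference=OptC) = 0.108. Since these differ, AgeGroup and Preference are not independent.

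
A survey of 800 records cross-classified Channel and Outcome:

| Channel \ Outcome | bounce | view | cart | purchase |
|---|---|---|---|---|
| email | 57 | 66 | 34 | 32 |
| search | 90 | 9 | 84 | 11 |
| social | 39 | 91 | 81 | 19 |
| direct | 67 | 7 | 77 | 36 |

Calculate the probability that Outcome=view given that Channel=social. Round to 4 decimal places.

0.3957

Total with Channel=social: 39 + 91 + 81 + 19 = 230.
P(Outcome=view | Channel=social) = 91/230 = 0.3957.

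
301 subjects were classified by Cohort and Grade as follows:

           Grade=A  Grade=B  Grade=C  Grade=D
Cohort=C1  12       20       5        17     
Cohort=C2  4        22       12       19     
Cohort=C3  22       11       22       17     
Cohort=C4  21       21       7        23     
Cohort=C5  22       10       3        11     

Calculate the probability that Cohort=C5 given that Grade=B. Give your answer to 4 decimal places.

Total with Grade=B: 20 + 22 + 11 + 21 + 10 = 84.
P(Cohort=C5 | Grade=B) = 10/84 = 0.1190.

0.1190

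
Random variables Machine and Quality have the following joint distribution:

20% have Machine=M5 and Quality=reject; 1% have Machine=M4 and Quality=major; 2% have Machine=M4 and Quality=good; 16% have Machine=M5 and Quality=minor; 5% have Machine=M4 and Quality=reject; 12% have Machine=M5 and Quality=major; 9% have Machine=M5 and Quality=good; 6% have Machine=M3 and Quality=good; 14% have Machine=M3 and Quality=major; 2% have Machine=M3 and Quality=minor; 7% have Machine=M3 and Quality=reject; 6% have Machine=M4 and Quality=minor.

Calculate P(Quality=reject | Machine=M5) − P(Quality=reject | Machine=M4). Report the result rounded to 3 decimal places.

P(Machine=M5) = 0.09 + 0.16 + 0.12 + 0.20 = 0.57; P(Quality=reject | Machine=M5) = 0.20/0.57 = 0.3509.
P(Machine=M4) = 0.02 + 0.06 + 0.01 + 0.05 = 0.14; P(Quality=reject | Machine=M4) = 0.05/0.14 = 0.3571.
Difference = -0.006.

-0.006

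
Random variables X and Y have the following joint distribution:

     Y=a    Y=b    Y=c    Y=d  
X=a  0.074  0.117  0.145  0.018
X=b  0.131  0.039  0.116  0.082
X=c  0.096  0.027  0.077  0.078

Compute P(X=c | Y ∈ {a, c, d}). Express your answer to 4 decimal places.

P(Y=a) = 0.074 + 0.131 + 0.096 = 0.301.
P(Y=c) = 0.145 + 0.116 + 0.077 = 0.338.
P(Y=d) = 0.018 + 0.082 + 0.078 = 0.178.
P(Y ∈ {a, c, d}) = 0.301 + 0.338 + 0.178 = 0.817; P(X=c, Y ∈ {a, c, d}) = 0.096 + 0.077 + 0.078 = 0.251.
P(X=c | Y ∈ {a, c, d}) = 0.251/0.817 = 0.3072.

0.3072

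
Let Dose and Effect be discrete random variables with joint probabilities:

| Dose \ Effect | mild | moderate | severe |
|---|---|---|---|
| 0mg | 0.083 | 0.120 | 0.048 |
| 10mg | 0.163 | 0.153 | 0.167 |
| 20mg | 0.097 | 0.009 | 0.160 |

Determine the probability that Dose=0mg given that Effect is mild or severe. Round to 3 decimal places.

0.182

P(Effect=mild) = 0.083 + 0.163 + 0.097 = 0.343.
P(Effect=severe) = 0.048 + 0.167 + 0.160 = 0.375.
P(Effect ∈ {mild, severe}) = 0.343 + 0.375 = 0.718; P(Dose=0mg, Effect ∈ {mild, severe}) = 0.083 + 0.048 = 0.131.
P(Dose=0mg | Effect ∈ {mild, severe}) = 0.131/0.718 = 0.182.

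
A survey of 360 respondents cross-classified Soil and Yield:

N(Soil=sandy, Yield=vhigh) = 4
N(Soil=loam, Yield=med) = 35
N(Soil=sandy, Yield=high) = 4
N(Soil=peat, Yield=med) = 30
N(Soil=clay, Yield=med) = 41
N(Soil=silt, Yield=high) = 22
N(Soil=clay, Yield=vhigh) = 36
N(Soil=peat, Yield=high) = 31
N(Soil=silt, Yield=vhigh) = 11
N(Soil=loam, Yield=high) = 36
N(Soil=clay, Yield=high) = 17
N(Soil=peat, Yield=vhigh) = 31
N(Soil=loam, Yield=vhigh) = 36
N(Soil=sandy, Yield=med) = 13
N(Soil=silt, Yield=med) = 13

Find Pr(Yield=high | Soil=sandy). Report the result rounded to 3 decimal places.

0.190

Total with Soil=sandy: 13 + 4 + 4 = 21.
P(Yield=high | Soil=sandy) = 4/21 = 0.190.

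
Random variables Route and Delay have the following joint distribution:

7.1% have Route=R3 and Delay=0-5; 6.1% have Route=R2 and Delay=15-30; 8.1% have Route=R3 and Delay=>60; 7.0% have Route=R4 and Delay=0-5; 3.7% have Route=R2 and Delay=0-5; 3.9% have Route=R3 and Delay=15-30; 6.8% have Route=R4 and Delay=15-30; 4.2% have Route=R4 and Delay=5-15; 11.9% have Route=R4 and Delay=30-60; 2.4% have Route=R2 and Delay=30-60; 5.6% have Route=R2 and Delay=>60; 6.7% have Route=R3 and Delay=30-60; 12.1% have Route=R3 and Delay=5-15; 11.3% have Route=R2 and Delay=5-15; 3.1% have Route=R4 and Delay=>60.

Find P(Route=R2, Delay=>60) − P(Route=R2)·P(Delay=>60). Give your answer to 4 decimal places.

0.0071

P(Route=R2) = 0.037 + 0.113 + 0.061 + 0.024 + 0.056 = 0.291.
P(Delay=>60) = 0.056 + 0.081 + 0.031 = 0.168.
P(Route=R2, Delay=>60) − P(Route=R2)P(Delay=>60) = 0.056 − 0.291×0.168 = 0.0071.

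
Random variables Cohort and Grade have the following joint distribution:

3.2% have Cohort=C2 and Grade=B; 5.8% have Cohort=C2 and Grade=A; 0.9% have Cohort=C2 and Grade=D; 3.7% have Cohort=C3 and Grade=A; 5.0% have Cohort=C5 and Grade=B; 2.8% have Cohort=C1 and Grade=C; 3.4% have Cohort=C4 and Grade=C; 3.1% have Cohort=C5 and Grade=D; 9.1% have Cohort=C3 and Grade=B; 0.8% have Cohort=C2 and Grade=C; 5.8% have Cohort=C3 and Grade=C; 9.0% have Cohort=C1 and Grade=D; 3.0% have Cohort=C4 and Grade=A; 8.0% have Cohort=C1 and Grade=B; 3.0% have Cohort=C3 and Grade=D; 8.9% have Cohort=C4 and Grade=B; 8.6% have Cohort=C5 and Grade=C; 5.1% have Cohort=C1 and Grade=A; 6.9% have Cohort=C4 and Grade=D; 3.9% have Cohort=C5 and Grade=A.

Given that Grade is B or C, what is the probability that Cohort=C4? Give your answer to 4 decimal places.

0.2212

P(Grade=B) = 0.080 + 0.032 + 0.091 + 0.089 + 0.050 = 0.342.
P(Grade=C) = 0.028 + 0.008 + 0.058 + 0.034 + 0.086 = 0.214.
P(Grade ∈ {B, C}) = 0.342 + 0.214 = 0.556; P(Cohort=C4, Grade ∈ {B, C}) = 0.089 + 0.034 = 0.123.
P(Cohort=C4 | Grade ∈ {B, C}) = 0.123/0.556 = 0.2212.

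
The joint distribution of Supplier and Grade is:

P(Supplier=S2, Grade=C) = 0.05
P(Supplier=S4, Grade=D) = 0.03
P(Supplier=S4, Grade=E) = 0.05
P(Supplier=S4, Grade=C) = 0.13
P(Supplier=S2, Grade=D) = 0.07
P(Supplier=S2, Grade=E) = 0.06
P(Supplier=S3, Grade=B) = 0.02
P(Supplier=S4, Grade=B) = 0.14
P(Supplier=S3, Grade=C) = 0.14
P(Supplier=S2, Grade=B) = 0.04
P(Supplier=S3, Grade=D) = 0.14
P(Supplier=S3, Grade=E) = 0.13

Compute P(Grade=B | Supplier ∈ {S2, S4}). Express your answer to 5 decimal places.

0.31579

P(Supplier=S2) = 0.04 + 0.05 + 0.07 + 0.06 = 0.22.
P(Supplier=S4) = 0.14 + 0.13 + 0.03 + 0.05 = 0.35.
P(Supplier ∈ {S2, S4}) = 0.22 + 0.35 = 0.57; P(Grade=B, Supplier ∈ {S2, S4}) = 0.04 + 0.14 = 0.18.
P(Grade=B | Supplier ∈ {S2, S4}) = 0.18/0.57 = 0.31579.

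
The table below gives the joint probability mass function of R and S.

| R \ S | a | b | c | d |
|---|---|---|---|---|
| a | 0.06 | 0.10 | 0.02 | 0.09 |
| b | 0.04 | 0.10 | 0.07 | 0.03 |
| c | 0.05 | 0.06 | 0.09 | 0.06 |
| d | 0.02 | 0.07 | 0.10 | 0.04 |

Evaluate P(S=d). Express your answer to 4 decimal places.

0.2200

P(S=d) = 0.09 + 0.03 + 0.06 + 0.04 = 0.22.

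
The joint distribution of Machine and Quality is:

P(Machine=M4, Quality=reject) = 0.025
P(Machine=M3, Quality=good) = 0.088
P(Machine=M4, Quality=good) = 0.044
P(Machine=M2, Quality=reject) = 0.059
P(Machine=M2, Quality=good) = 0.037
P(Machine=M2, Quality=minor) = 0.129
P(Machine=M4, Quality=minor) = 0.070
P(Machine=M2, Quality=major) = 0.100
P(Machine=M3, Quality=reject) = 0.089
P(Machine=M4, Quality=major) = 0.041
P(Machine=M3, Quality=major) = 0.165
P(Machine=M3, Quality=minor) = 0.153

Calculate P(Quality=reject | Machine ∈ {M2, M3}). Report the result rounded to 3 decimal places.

P(Machine=M2) = 0.037 + 0.129 + 0.100 + 0.059 = 0.325.
P(Machine=M3) = 0.088 + 0.153 + 0.165 + 0.089 = 0.495.
P(Machine ∈ {M2, M3}) = 0.325 + 0.495 = 0.820; P(Quality=reject, Machine ∈ {M2, M3}) = 0.059 + 0.089 = 0.148.
P(Quality=reject | Machine ∈ {M2, M3}) = 0.148/0.820 = 0.180.

0.180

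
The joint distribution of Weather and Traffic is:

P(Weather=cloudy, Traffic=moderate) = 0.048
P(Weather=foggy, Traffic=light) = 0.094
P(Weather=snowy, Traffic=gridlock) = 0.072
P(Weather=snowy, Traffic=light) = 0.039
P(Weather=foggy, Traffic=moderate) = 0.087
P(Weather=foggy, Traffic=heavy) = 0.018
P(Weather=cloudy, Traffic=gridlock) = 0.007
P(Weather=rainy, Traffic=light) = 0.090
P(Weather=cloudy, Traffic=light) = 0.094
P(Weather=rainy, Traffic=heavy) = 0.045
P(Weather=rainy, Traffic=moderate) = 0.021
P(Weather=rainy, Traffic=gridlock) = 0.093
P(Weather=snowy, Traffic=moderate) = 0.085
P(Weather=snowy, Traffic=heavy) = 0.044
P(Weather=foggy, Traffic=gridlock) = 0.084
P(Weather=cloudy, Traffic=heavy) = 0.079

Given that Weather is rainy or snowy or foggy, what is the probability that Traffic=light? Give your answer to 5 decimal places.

0.28886

P(Weather=rainy) = 0.090 + 0.021 + 0.045 + 0.093 = 0.249.
P(Weather=snowy) = 0.039 + 0.085 + 0.044 + 0.072 = 0.240.
P(Weather=foggy) = 0.094 + 0.087 + 0.018 + 0.084 = 0.283.
P(Weather ∈ {rainy, snowy, foggy}) = 0.249 + 0.240 + 0.283 = 0.772; P(Traffic=light, Weather ∈ {rainy, snowy, foggy}) = 0.090 + 0.039 + 0.094 = 0.223.
P(Traffic=light | Weather ∈ {rainy, snowy, foggy}) = 0.223/0.772 = 0.28886.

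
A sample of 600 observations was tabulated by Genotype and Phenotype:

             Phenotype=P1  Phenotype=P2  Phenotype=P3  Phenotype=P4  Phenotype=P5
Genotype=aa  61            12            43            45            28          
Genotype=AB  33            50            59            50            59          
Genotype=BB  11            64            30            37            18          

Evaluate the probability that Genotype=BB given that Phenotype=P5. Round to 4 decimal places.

0.1714

Total with Phenotype=P5: 28 + 59 + 18 = 105.
P(Genotype=BB | Phenotype=P5) = 18/105 = 0.1714.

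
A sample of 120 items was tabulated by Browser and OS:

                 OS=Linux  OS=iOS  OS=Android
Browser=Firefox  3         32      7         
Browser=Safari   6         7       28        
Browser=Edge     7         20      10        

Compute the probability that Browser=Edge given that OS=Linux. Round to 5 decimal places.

0.43750

Total with OS=Linux: 3 + 6 + 7 = 16.
P(Browser=Edge | OS=Linux) = 7/16 = 0.43750.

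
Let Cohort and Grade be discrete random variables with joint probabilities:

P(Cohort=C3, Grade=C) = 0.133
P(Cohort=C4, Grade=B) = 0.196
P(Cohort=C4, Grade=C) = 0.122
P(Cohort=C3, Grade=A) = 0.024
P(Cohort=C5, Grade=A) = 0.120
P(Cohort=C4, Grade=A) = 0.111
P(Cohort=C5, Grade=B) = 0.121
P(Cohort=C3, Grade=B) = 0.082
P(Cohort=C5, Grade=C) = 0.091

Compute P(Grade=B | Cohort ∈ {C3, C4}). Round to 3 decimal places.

P(Cohort=C3) = 0.024 + 0.082 + 0.133 = 0.239.
P(Cohort=C4) = 0.111 + 0.196 + 0.122 = 0.429.
P(Cohort ∈ {C3, C4}) = 0.239 + 0.429 = 0.668; P(Grade=B, Cohort ∈ {C3, C4}) = 0.082 + 0.196 = 0.278.
P(Grade=B | Cohort ∈ {C3, C4}) = 0.278/0.668 = 0.416.

0.416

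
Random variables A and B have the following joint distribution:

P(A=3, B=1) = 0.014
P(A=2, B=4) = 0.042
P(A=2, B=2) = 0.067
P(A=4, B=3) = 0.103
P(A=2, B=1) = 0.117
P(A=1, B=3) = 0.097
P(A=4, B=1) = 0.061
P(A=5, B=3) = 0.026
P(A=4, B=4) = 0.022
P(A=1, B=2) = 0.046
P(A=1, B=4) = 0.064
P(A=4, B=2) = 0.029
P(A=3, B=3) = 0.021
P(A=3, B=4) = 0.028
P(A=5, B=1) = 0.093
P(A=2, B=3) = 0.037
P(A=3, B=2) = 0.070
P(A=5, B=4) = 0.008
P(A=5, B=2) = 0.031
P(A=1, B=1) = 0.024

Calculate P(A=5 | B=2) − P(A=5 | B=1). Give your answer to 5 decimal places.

-0.17340

P(B=2) = 0.046 + 0.067 + 0.070 + 0.029 + 0.031 = 0.243; P(A=5 | B=2) = 0.031/0.243 = 0.127572.
P(B=1) = 0.024 + 0.117 + 0.014 + 0.061 + 0.093 = 0.309; P(A=5 | B=1) = 0.093/0.309 = 0.300971.
Difference = -0.17340.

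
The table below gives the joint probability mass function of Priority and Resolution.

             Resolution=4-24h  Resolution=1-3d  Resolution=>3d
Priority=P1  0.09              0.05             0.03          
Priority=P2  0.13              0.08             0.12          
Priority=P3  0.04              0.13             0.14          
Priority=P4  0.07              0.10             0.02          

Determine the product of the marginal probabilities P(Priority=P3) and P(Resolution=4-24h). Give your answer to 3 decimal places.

P(Priority=P3) = 0.04 + 0.13 + 0.14 = 0.31.
P(Resolution=4-24h) = 0.09 + 0.13 + 0.04 + 0.07 = 0.33.
Product: 0.31 × 0.33 = 0.102.

0.102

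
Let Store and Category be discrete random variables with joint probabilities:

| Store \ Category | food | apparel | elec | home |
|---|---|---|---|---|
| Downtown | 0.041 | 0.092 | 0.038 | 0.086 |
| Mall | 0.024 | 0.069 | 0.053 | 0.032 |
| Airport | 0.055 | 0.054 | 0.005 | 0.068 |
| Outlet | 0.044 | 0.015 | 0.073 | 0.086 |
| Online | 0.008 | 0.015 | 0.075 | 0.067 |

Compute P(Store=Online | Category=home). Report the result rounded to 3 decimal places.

0.198

P(Category=home) = 0.086 + 0.032 + 0.068 + 0.086 + 0.067 = 0.339.
P(Store=Online | Category=home) = 0.067/0.339 = 0.198.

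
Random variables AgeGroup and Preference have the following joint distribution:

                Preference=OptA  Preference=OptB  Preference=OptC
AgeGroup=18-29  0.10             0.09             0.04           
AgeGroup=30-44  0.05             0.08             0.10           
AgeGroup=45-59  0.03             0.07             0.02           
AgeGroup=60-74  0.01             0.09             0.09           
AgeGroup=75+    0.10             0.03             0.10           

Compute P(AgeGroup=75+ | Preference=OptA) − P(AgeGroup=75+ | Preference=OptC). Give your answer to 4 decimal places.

0.0591

P(Preference=OptA) = 0.10 + 0.05 + 0.03 + 0.01 + 0.10 = 0.29; P(AgeGroup=75+ | Preference=OptA) = 0.10/0.29 = 0.34483.
P(Preference=OptC) = 0.04 + 0.10 + 0.02 + 0.09 + 0.10 = 0.35; P(AgeGroup=75+ | Preference=OptC) = 0.10/0.35 = 0.28571.
Difference = 0.0591.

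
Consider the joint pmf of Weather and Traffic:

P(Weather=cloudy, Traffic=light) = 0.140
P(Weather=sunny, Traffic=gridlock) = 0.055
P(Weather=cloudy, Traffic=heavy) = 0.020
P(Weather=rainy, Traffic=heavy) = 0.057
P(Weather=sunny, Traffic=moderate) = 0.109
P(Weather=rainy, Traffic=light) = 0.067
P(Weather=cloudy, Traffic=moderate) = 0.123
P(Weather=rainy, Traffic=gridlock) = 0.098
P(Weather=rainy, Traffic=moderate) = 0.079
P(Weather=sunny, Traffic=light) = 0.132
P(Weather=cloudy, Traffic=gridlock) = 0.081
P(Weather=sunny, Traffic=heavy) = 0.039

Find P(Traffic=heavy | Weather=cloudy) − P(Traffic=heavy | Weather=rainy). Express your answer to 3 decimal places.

P(Weather=cloudy) = 0.140 + 0.123 + 0.020 + 0.081 = 0.364; P(Traffic=heavy | Weather=cloudy) = 0.020/0.364 = 0.0549.
P(Weather=rainy) = 0.067 + 0.079 + 0.057 + 0.098 = 0.301; P(Traffic=heavy | Weather=rainy) = 0.057/0.301 = 0.1894.
Difference = -0.134.

-0.134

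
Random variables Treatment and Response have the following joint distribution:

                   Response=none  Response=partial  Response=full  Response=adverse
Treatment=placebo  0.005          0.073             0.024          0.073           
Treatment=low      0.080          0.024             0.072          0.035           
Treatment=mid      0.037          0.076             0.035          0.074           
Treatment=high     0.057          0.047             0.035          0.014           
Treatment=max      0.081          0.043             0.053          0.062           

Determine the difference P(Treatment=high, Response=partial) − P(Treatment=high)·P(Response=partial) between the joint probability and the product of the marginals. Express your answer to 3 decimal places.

0.007

P(Treatment=high) = 0.057 + 0.047 + 0.035 + 0.014 = 0.153.
P(Response=partial) = 0.073 + 0.024 + 0.076 + 0.047 + 0.043 = 0.263.
P(Treatment=high, Response=partial) − P(Treatment=high)P(Response=partial) = 0.047 − 0.153×0.263 = 0.007.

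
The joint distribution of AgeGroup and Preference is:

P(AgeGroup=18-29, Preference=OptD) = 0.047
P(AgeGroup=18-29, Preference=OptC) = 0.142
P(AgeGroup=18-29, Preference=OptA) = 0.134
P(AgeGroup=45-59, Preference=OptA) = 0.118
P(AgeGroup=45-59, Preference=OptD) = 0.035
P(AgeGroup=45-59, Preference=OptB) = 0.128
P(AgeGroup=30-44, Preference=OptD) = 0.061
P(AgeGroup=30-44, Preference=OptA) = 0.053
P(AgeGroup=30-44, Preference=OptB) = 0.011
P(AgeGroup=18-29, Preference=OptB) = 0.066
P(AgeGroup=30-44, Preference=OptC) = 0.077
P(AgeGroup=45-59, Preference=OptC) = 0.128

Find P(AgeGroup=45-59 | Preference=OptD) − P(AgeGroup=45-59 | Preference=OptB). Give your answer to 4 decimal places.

-0.3796

P(Preference=OptD) = 0.047 + 0.061 + 0.035 = 0.143; P(AgeGroup=45-59 | Preference=OptD) = 0.035/0.143 = 0.24476.
P(Preference=OptB) = 0.066 + 0.011 + 0.128 = 0.205; P(AgeGroup=45-59 | Preference=OptB) = 0.128/0.205 = 0.62439.
Difference = -0.3796.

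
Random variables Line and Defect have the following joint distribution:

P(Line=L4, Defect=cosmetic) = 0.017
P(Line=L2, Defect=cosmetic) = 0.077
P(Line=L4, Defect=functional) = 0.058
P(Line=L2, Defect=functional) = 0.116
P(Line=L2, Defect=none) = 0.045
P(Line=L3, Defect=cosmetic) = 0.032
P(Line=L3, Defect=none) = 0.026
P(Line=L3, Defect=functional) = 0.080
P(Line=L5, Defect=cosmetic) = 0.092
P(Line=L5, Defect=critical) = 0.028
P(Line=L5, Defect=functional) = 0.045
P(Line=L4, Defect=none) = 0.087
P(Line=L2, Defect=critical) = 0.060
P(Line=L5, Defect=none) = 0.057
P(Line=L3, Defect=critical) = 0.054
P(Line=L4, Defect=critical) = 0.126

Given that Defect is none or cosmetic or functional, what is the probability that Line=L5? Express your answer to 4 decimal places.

P(Defect=none) = 0.045 + 0.026 + 0.087 + 0.057 = 0.215.
P(Defect=cosmetic) = 0.077 + 0.032 + 0.017 + 0.092 = 0.218.
P(Defect=functional) = 0.116 + 0.080 + 0.058 + 0.045 = 0.299.
P(Defect ∈ {none, cosmetic, functional}) = 0.215 + 0.218 + 0.299 = 0.732; P(Line=L5, Defect ∈ {none, cosmetic, functional}) = 0.057 + 0.092 + 0.045 = 0.194.
P(Line=L5 | Defect ∈ {none, cosmetic, functional}) = 0.194/0.732 = 0.2650.

0.2650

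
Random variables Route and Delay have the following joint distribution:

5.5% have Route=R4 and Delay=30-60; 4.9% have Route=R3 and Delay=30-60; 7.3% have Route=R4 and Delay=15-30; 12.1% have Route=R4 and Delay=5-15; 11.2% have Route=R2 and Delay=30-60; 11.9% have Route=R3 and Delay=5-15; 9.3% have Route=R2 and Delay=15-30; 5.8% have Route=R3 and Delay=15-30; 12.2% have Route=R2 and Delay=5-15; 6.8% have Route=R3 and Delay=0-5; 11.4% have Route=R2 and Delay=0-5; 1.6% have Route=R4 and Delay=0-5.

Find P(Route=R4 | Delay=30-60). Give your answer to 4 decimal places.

0.2546

P(Delay=30-60) = 0.112 + 0.049 + 0.055 = 0.216.
P(Route=R4 | Delay=30-60) = 0.055/0.216 = 0.2546.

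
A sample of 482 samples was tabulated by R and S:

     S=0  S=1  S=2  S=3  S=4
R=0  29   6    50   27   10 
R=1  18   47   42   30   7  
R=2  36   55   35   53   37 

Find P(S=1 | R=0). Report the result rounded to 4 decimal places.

0.0492

Total with R=0: 29 + 6 + 50 + 27 + 10 = 122.
P(S=1 | R=0) = 6/122 = 0.0492.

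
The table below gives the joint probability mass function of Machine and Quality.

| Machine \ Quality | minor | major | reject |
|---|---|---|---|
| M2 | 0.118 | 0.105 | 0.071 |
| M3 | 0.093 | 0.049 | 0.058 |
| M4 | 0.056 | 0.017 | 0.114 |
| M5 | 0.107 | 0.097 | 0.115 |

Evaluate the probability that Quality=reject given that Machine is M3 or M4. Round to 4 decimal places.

0.4444

P(Machine=M3) = 0.093 + 0.049 + 0.058 = 0.200.
P(Machine=M4) = 0.056 + 0.017 + 0.114 = 0.187.
P(Machine ∈ {M3, M4}) = 0.200 + 0.187 = 0.387; P(Quality=reject, Machine ∈ {M3, M4}) = 0.058 + 0.114 = 0.172.
P(Quality=reject | Machine ∈ {M3, M4}) = 0.172/0.387 = 0.4444.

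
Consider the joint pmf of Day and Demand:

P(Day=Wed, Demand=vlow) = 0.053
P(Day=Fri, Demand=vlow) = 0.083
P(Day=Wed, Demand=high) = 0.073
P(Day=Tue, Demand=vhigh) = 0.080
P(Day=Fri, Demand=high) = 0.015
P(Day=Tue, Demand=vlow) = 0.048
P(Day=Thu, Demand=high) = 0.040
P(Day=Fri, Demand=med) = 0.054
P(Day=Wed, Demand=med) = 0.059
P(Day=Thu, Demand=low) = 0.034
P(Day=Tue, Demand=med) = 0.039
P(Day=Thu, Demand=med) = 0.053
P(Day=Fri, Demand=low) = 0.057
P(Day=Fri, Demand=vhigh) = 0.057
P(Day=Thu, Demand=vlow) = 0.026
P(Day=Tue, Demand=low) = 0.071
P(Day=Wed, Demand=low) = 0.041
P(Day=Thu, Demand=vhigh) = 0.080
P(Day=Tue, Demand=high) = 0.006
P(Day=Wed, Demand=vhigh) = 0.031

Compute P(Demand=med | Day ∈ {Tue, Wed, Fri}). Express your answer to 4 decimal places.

0.1982

P(Day=Tue) = 0.048 + 0.071 + 0.039 + 0.006 + 0.080 = 0.244.
P(Day=Wed) = 0.053 + 0.041 + 0.059 + 0.073 + 0.031 = 0.257.
P(Day=Fri) = 0.083 + 0.057 + 0.054 + 0.015 + 0.057 = 0.266.
P(Day ∈ {Tue, Wed, Fri}) = 0.244 + 0.257 + 0.266 = 0.767; P(Demand=med, Day ∈ {Tue, Wed, Fri}) = 0.039 + 0.059 + 0.054 = 0.152.
P(Demand=med | Day ∈ {Tue, Wed, Fri}) = 0.152/0.767 = 0.1982.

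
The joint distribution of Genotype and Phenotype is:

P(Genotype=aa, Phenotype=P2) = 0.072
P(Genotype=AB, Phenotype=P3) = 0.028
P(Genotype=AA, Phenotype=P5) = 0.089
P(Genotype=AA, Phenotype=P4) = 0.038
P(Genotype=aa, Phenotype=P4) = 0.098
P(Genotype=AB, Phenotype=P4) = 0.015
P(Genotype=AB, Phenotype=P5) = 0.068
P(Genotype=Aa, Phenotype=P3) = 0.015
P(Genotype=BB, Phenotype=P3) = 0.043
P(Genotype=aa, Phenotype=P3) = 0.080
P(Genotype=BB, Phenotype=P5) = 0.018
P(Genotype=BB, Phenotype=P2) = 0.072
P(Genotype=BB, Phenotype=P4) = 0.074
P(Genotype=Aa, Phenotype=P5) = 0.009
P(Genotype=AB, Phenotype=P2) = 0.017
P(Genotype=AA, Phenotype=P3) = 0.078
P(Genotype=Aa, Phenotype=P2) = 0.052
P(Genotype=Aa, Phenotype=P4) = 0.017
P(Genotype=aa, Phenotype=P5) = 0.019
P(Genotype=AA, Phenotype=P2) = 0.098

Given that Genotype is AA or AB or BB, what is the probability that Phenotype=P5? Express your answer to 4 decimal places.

0.2743

P(Genotype=AA) = 0.098 + 0.078 + 0.038 + 0.089 = 0.303.
P(Genotype=AB) = 0.017 + 0.028 + 0.015 + 0.068 = 0.128.
P(Genotype=BB) = 0.072 + 0.043 + 0.074 + 0.018 = 0.207.
P(Genotype ∈ {AA, AB, BB}) = 0.303 + 0.128 + 0.207 = 0.638; P(Phenotype=P5, Genotype ∈ {AA, AB, BB}) = 0.089 + 0.068 + 0.018 = 0.175.
P(Phenotype=P5 | Genotype ∈ {AA, AB, BB}) = 0.175/0.638 = 0.2743.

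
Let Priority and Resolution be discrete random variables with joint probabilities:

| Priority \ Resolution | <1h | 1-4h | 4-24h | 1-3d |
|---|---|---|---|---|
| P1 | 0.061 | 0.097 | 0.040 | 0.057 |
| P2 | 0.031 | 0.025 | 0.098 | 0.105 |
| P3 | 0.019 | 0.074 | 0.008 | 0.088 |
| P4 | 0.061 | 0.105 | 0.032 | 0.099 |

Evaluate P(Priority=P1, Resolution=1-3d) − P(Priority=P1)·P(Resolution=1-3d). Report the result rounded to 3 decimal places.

-0.032

P(Priority=P1) = 0.061 + 0.097 + 0.040 + 0.057 = 0.255.
P(Resolution=1-3d) = 0.057 + 0.105 + 0.088 + 0.099 = 0.349.
P(Priority=P1, Resolution=1-3d) − P(Priority=P1)P(Resolution=1-3d) = 0.057 − 0.255×0.349 = -0.032.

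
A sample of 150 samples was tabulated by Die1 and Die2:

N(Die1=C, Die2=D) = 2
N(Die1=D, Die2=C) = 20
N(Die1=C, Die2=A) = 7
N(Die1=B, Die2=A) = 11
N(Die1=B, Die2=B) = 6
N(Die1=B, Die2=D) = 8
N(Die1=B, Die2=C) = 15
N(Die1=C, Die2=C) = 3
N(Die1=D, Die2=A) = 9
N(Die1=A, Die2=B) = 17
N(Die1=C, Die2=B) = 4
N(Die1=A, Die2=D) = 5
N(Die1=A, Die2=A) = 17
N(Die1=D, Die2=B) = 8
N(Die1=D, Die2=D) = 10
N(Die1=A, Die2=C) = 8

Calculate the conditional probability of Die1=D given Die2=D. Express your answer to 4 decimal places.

0.4000

Total with Die2=D: 5 + 8 + 2 + 10 = 25.
P(Die1=D | Die2=D) = 10/25 = 0.4000.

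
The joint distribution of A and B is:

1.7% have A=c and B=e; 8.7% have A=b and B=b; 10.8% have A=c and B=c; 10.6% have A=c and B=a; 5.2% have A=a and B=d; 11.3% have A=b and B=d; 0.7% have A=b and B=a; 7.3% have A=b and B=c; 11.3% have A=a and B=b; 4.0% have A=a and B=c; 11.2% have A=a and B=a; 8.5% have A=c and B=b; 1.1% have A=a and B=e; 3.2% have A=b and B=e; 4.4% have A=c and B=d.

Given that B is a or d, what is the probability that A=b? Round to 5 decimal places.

P(B=a) = 0.112 + 0.007 + 0.106 = 0.225.
P(B=d) = 0.052 + 0.113 + 0.044 = 0.209.
P(B ∈ {a, d}) = 0.225 + 0.209 = 0.434; P(A=b, B ∈ {a, d}) = 0.007 + 0.113 = 0.120.
P(A=b | B ∈ {a, d}) = 0.120/0.434 = 0.27650.

0.27650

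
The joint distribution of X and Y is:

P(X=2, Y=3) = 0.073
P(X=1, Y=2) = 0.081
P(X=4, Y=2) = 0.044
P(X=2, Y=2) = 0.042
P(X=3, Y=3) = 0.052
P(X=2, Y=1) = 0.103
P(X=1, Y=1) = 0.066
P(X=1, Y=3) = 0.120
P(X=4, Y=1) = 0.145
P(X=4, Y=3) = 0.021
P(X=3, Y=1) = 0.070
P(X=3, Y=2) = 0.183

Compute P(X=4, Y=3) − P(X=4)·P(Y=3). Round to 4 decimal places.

-0.0349

P(X=4) = 0.145 + 0.044 + 0.021 = 0.210.
P(Y=3) = 0.120 + 0.073 + 0.052 + 0.021 = 0.266.
P(X=4, Y=3) − P(X=4)P(Y=3) = 0.021 − 0.210×0.266 = -0.0349.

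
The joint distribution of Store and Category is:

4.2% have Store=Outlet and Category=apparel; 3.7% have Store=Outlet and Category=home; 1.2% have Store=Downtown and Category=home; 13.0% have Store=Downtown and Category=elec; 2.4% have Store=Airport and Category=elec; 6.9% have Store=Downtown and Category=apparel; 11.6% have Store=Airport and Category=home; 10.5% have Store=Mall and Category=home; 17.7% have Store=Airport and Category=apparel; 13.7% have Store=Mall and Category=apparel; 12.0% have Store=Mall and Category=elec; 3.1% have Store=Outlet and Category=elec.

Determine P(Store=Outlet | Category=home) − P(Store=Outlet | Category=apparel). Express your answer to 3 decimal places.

P(Category=home) = 0.012 + 0.105 + 0.116 + 0.037 = 0.270; P(Store=Outlet | Category=home) = 0.037/0.270 = 0.1370.
P(Category=apparel) = 0.069 + 0.137 + 0.177 + 0.042 = 0.425; P(Store=Outlet | Category=apparel) = 0.042/0.425 = 0.0988.
Difference = 0.038.

0.038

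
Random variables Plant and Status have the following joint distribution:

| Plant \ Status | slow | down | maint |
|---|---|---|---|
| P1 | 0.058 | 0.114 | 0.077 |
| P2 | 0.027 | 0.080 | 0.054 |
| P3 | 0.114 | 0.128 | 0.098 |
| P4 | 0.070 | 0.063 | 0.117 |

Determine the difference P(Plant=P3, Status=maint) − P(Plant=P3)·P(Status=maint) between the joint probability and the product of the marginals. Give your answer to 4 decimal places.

P(Plant=P3) = 0.114 + 0.128 + 0.098 = 0.340.
P(Status=maint) = 0.077 + 0.054 + 0.098 + 0.117 = 0.346.
P(Plant=P3, Status=maint) − P(Plant=P3)P(Status=maint) = 0.098 − 0.340×0.346 = -0.0196.

-0.0196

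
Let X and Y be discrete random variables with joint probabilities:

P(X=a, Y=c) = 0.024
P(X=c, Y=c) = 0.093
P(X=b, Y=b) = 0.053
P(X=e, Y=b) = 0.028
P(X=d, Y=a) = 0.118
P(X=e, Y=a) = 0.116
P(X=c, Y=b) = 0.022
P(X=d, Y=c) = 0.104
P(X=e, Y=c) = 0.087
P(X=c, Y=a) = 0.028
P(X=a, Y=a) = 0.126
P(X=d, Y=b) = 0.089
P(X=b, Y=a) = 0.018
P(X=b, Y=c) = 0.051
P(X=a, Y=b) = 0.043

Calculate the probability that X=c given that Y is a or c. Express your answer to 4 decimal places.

P(Y=a) = 0.126 + 0.018 + 0.028 + 0.118 + 0.116 = 0.406.
P(Y=c) = 0.024 + 0.051 + 0.093 + 0.104 + 0.087 = 0.359.
P(Y ∈ {a, c}) = 0.406 + 0.359 = 0.765; P(X=c, Y ∈ {a, c}) = 0.028 + 0.093 = 0.121.
P(X=c | Y ∈ {a, c}) = 0.121/0.765 = 0.1582.

0.1582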